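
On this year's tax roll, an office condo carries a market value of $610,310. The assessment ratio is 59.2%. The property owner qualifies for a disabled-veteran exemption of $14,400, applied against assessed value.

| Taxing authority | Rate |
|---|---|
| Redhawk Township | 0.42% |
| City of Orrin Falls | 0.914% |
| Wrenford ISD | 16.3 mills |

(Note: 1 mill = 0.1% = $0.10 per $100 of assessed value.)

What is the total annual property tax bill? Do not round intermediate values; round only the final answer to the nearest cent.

$10,282.22

Assessed value = $610,310 × 0.592 = $361,303.52
Taxable value = $361,303.52 − $14,400 = $346,903.52
Redhawk Township: $346,903.52 × 0.0042 = $1,456.994784
City of Orrin Falls: $346,903.52 × 0.00914 = $3,170.6981728
Wrenford ISD: $346,903.52 × 0.0163 = $5,654.527376
Total = $10,282.2203328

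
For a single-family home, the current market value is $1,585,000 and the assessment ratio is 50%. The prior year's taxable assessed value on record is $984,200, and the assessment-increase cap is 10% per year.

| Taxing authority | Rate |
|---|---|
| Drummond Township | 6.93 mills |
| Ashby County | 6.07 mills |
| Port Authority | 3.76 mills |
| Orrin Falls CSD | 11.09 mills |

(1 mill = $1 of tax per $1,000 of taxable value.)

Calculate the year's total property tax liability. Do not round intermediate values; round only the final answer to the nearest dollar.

Uncapped assessed value = $1,585,000 × 0.5 = $792,500
Cap limit = $984,200 × 1.1 = $1,082,620
Taxable assessed value = min($792,500, $1,082,620) = $792,500 (cap does not bind)
Drummond Township: $792,500 × 0.00693 = $5,492.025
Ashby County: $792,500 × 0.00607 = $4,810.475
Port Authority: $792,500 × 0.00376 = $2,979.8
Orrin Falls CSD: $792,500 × 0.01109 = $8,788.825
Total = $22,071.125

$22,071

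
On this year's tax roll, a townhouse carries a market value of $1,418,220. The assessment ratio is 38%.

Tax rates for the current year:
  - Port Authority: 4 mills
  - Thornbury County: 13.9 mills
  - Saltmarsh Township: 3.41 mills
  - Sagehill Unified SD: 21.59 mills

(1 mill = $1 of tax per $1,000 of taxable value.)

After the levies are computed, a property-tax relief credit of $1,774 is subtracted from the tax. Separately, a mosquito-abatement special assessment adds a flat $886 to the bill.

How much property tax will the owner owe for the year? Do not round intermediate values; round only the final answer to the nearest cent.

$22,231.82

Assessed value = $1,418,220 × 0.38 = $538,923.6
Port Authority: $538,923.6 × 0.004 = $2,155.6944
Thornbury County: $538,923.6 × 0.0139 = $7,491.03804
Saltmarsh Township: $538,923.6 × 0.00341 = $1,837.729476
Sagehill Unified SD: $538,923.6 × 0.02159 = $11,635.360524
Levies subtotal = $23,119.82244
After credit = $23,119.82244 − $1,774 = $21,345.82244
Total = $21,345.82244 + $886 = $22,231.82244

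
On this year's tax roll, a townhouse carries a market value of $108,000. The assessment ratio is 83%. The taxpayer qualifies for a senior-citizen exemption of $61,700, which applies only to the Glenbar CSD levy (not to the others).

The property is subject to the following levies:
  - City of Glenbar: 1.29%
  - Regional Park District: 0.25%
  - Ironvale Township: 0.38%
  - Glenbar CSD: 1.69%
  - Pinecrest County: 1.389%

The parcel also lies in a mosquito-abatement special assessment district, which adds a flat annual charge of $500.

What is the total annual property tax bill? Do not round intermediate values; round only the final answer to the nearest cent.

Assessed value = $108,000 × 0.83 = $89,640
City of Glenbar: $89,640 × 0.0129 = $1,156.356
Regional Park District: $89,640 × 0.0025 = $224.1
Ironvale Township: $89,640 × 0.0038 = $340.632
Glenbar CSD: ($89,640 − $61,700) × 0.0169 = $27,940 × 0.0169 = $472.186
Pinecrest County: $89,640 × 0.01389 = $1,245.0996
Levies subtotal = $3,438.3736
Total = $3,438.3736 + $500 = $3,938.3736

$3,938.37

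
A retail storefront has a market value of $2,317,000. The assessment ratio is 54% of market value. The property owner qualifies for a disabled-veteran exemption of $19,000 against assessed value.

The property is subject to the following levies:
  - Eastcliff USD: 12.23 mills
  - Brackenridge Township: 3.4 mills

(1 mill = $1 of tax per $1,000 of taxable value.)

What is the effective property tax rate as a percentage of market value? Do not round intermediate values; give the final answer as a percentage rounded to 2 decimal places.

0.83%

Assessed value = $2,317,000 × 0.54 = $1,251,180
Taxable value = $1,251,180 − $19,000 = $1,232,180
Eastcliff USD: $1,232,180 × 0.01223 = $15,069.5614
Brackenridge Township: $1,232,180 × 0.0034 = $4,189.412
Total tax = $19,258.9734
Effective rate = $19,258.9734 ÷ $2,317,000 = 0.83% of market value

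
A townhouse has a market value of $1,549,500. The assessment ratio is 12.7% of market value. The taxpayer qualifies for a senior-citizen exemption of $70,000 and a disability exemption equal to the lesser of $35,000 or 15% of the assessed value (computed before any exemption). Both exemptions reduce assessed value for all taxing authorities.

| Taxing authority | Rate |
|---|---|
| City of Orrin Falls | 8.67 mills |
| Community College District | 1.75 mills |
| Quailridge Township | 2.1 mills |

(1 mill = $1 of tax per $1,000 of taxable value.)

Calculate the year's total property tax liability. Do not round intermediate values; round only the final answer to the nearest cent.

Assessed value = $1,549,500 × 0.127 = $196,786.5
Disability exemption = min($35,000, 15% × $196,786.5) = min($35,000, $29,517.975) = $29,517.975 (percentage binds)
Taxable value = $196,786.5 − $70,000 − $29,517.975 = $97,268.525
City of Orrin Falls: $97,268.525 × 0.00867 = $843.31811175
Community College District: $97,268.525 × 0.00175 = $170.21991875
Quailridge Township: $97,268.525 × 0.0021 = $204.2639025
Total = $1,217.801933

$1,217.80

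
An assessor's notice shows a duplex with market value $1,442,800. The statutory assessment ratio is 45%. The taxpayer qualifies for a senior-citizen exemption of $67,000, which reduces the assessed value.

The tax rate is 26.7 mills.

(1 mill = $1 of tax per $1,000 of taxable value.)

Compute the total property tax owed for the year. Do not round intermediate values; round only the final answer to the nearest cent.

$15,546.34

Assessed value = $1,442,800 × 0.45 = $649,260
Taxable value = $649,260 − $67,000 = $582,260
Tax = $582,260 × 0.0267 = $15,546.342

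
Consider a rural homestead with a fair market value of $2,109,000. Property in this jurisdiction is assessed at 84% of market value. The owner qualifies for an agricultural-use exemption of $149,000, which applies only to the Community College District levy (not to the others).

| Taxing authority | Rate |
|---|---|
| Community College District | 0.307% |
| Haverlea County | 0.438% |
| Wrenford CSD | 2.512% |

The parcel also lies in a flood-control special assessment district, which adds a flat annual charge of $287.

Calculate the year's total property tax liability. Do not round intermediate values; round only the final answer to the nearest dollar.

Assessed value = $2,109,000 × 0.84 = $1,771,560
Community College District: ($1,771,560 − $149,000) × 0.00307 = $1,622,560 × 0.00307 = $4,981.2592
Haverlea County: $1,771,560 × 0.00438 = $7,759.4328
Wrenford CSD: $1,771,560 × 0.02512 = $44,501.5872
Levies subtotal = $57,242.2792
Total = $57,242.2792 + $287 = $57,529.2792

$57,529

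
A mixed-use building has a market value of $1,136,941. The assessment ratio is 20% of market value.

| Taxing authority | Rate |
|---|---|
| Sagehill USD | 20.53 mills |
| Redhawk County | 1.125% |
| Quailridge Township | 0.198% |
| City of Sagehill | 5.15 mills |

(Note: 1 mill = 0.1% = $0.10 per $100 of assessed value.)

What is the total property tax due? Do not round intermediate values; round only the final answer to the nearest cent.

Assessed value = $1,136,941 × 0.2 = $227,388.2
Sagehill USD: $227,388.2 × 0.02053 = $4,668.279746
Redhawk County: $227,388.2 × 0.01125 = $2,558.11725
Quailridge Township: $227,388.2 × 0.00198 = $450.228636
City of Sagehill: $227,388.2 × 0.00515 = $1,171.04923
Total = $8,847.674862

$8,847.67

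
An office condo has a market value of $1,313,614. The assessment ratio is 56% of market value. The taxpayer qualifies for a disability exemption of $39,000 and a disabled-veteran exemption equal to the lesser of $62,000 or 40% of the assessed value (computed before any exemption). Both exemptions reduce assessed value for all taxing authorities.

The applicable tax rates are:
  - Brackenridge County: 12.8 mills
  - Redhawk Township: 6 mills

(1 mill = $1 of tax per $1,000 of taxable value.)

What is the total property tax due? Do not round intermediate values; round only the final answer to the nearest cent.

Assessed value = $1,313,614 × 0.56 = $735,623.84
Disabled-veteran exemption = min($62,000, 40% × $735,623.84) = min($62,000, $294,249.536) = $62,000 (dollar cap binds)
Taxable value = $735,623.84 − $39,000 − $62,000 = $634,623.84
Brackenridge County: $634,623.84 × 0.0128 = $8,123.185152
Redhawk Township: $634,623.84 × 0.006 = $3,807.74304
Total = $11,930.928192

$11,930.93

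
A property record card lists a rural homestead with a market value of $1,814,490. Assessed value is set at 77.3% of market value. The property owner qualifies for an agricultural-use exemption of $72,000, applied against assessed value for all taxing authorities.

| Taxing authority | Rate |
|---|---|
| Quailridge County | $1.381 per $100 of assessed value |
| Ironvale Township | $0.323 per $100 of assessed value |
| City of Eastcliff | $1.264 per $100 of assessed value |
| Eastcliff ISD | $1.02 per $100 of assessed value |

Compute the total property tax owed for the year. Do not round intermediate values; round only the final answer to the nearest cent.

$53,064.36

Assessed value = $1,814,490 × 0.773 = $1,402,600.77
Taxable value = $1,402,600.77 − $72,000 = $1,330,600.77
Quailridge County: $1,330,600.77 × 0.01381 = $18,375.5966337
Ironvale Township: $1,330,600.77 × 0.00323 = $4,297.8404871
City of Eastcliff: $1,330,600.77 × 0.01264 = $16,818.7937328
Eastcliff ISD: $1,330,600.77 × 0.0102 = $13,572.127854
Total = $18,375.5966337 + $4,297.8404871 + $16,818.7937328 + $13,572.127854 = $53,064.3587076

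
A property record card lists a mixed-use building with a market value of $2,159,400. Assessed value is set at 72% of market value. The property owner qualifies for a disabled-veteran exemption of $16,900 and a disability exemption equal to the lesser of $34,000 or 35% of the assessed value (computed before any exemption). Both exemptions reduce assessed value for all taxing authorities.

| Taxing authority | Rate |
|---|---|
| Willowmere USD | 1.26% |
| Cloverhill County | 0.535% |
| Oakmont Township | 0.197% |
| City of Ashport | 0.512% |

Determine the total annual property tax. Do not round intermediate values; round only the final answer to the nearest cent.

$37,656.85

Assessed value = $2,159,400 × 0.72 = $1,554,768
Disability exemption = min($34,000, 35% × $1,554,768) = min($34,000, $544,168.8) = $34,000 (dollar cap binds)
Taxable value = $1,554,768 − $16,900 − $34,000 = $1,503,868
Willowmere USD: $1,503,868 × 0.0126 = $18,948.7368
Cloverhill County: $1,503,868 × 0.00535 = $8,045.6938
Oakmont Township: $1,503,868 × 0.00197 = $2,962.61996
City of Ashport: $1,503,868 × 0.00512 = $7,699.80416
Total = $37,656.85472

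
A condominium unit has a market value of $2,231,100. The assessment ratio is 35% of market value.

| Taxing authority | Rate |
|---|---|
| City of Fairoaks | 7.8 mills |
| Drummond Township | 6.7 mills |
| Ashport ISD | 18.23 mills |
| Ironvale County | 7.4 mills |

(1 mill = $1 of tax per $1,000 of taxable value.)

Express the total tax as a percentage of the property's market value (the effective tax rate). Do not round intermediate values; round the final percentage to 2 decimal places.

Assessed value = $2,231,100 × 0.35 = $780,885
City of Fairoaks: $780,885 × 0.0078 = $6,090.903
Drummond Township: $780,885 × 0.0067 = $5,231.9295
Ashport ISD: $780,885 × 0.01823 = $14,235.53355
Ironvale County: $780,885 × 0.0074 = $5,778.549
Total tax = $31,336.91505
Effective rate = $31,336.91505 ÷ $2,231,100 = 1.40% of market value

1.40%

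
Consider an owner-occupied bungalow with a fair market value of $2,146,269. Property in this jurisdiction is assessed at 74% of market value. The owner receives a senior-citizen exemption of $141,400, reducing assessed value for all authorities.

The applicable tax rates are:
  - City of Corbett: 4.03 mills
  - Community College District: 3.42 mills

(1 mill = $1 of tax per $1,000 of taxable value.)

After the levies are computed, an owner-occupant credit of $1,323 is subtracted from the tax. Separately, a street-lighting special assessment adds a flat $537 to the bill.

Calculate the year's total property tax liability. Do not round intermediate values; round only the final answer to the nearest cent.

$9,992.95

Assessed value = $2,146,269 × 0.74 = $1,588,239.06
Taxable value = $1,588,239.06 − $141,400 = $1,446,839.06
City of Corbett: $1,446,839.06 × 0.00403 = $5,830.7614118
Community College District: $1,446,839.06 × 0.00342 = $4,948.1895852
Levies subtotal = $10,778.950997
After credit = $10,778.950997 − $1,323 = $9,455.950997
Total = $9,455.950997 + $537 = $9,992.950997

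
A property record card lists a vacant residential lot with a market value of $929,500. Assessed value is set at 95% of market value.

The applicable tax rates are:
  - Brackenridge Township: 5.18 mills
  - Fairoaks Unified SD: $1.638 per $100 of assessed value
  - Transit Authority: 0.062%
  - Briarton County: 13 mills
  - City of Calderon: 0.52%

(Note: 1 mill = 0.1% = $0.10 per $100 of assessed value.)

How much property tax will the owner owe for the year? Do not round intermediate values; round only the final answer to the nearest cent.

$35,656.55

Assessed value = $929,500 × 0.95 = $883,025
Brackenridge Township: $883,025 × 0.00518 = $4,574.0695
Fairoaks Unified SD: $883,025 × 0.01638 = $14,463.9495
Transit Authority: $883,025 × 0.00062 = $547.4755
Briarton County: $883,025 × 0.013 = $11,479.325
City of Calderon: $883,025 × 0.0052 = $4,591.73
Total = $35,656.5495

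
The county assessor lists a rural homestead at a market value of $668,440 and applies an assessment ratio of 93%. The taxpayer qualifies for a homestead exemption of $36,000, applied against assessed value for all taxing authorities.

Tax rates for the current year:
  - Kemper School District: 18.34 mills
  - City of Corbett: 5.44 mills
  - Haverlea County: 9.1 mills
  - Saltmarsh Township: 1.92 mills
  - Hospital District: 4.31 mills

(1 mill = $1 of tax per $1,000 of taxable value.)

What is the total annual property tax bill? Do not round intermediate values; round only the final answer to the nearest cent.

Assessed value = $668,440 × 0.93 = $621,649.2
Taxable value = $621,649.2 − $36,000 = $585,649.2
Kemper School District: $585,649.2 × 0.01834 = $10,740.806328
City of Corbett: $585,649.2 × 0.00544 = $3,185.931648
Haverlea County: $585,649.2 × 0.0091 = $5,329.40772
Saltmarsh Township: $585,649.2 × 0.00192 = $1,124.446464
Hospital District: $585,649.2 × 0.00431 = $2,524.148052
Total = $10,740.806328 + $3,185.931648 + $5,329.40772 + $1,124.446464 + $2,524.148052 = $22,904.740212

$22,904.74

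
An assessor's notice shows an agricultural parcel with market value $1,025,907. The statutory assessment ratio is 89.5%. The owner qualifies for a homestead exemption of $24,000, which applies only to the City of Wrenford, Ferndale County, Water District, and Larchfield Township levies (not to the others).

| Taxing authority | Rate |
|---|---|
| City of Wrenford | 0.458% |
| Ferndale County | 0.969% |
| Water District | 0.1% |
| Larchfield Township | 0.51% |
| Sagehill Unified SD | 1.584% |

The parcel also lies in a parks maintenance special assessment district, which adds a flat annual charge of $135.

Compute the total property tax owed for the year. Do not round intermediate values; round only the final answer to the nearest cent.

$32,893.66

Assessed value = $1,025,907 × 0.895 = $918,186.765
City of Wrenford: ($918,186.765 − $24,000) × 0.00458 = $894,186.765 × 0.00458 = $4,095.3753837
Ferndale County: ($918,186.765 − $24,000) × 0.00969 = $894,186.765 × 0.00969 = $8,664.66975285
Water District: ($918,186.765 − $24,000) × 0.001 = $894,186.765 × 0.001 = $894.186765
Larchfield Township: ($918,186.765 − $24,000) × 0.0051 = $894,186.765 × 0.0051 = $4,560.3525015
Sagehill Unified SD: $918,186.765 × 0.01584 = $14,544.0783576
Levies subtotal = $32,758.66276065
Total = $32,758.66276065 + $135 = $32,893.66276065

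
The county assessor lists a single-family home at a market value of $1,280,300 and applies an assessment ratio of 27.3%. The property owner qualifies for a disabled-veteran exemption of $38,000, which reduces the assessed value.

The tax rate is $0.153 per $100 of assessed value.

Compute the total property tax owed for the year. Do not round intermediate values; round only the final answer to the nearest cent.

Assessed value = $1,280,300 × 0.273 = $349,521.9
Taxable value = $349,521.9 − $38,000 = $311,521.9
Tax = $311,521.9 × 0.00153 = $476.628507

$476.63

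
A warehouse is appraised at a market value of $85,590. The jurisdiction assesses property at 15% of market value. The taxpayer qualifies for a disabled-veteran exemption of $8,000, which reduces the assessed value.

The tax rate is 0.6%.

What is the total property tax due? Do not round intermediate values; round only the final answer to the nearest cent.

$29.03

Assessed value = $85,590 × 0.15 = $12,838.5
Taxable value = $12,838.5 − $8,000 = $4,838.5
Tax = $4,838.5 × 0.006 = $29.031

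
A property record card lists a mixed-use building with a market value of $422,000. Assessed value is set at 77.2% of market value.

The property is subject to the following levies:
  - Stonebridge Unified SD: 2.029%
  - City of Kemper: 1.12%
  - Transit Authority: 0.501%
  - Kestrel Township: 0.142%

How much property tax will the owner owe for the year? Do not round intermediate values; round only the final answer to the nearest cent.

Assessed value = $422,000 × 0.772 = $325,784
Stonebridge Unified SD: $325,784 × 0.02029 = $6,610.15736
City of Kemper: $325,784 × 0.0112 = $3,648.7808
Transit Authority: $325,784 × 0.00501 = $1,632.17784
Kestrel Township: $325,784 × 0.00142 = $462.61328
Total = $6,610.15736 + $3,648.7808 + $1,632.17784 + $462.61328 = $12,353.72928

$12,353.73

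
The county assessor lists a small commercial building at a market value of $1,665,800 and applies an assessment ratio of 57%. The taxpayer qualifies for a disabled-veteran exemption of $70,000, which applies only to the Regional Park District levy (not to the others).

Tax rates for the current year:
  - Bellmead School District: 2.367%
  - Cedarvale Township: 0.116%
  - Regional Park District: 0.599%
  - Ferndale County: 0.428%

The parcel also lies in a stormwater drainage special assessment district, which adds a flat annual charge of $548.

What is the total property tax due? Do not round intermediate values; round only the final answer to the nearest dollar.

$33,456

Assessed value = $1,665,800 × 0.57 = $949,506
Bellmead School District: $949,506 × 0.02367 = $22,474.80702
Cedarvale Township: $949,506 × 0.00116 = $1,101.42696
Regional Park District: ($949,506 − $70,000) × 0.00599 = $879,506 × 0.00599 = $5,268.24094
Ferndale County: $949,506 × 0.00428 = $4,063.88568
Levies subtotal = $32,908.3606
Total = $32,908.3606 + $548 = $33,456.3606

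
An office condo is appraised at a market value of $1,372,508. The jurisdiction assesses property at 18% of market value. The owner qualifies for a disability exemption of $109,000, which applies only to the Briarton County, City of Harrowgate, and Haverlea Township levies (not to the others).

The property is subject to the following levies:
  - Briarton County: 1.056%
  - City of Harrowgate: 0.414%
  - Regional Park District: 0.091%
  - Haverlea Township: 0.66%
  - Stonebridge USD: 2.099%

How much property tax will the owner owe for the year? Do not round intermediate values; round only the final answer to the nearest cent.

Assessed value = $1,372,508 × 0.18 = $247,051.44
Briarton County: ($247,051.44 − $109,000) × 0.01056 = $138,051.44 × 0.01056 = $1,457.8232064
City of Harrowgate: ($247,051.44 − $109,000) × 0.00414 = $138,051.44 × 0.00414 = $571.5329616
Regional Park District: $247,051.44 × 0.00091 = $224.8168104
Haverlea Township: ($247,051.44 − $109,000) × 0.0066 = $138,051.44 × 0.0066 = $911.139504
Stonebridge USD: $247,051.44 × 0.02099 = $5,185.6097256
Total = $8,350.922208

$8,350.92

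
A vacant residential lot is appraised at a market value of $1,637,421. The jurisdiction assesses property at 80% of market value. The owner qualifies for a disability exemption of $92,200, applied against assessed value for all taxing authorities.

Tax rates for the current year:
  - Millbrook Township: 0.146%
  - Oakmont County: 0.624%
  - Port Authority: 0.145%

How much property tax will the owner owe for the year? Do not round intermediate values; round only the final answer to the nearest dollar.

$11,142

Assessed value = $1,637,421 × 0.8 = $1,309,936.8
Taxable value = $1,309,936.8 − $92,200 = $1,217,736.8
Millbrook Township: $1,217,736.8 × 0.00146 = $1,777.895728
Oakmont County: $1,217,736.8 × 0.00624 = $7,598.677632
Port Authority: $1,217,736.8 × 0.00145 = $1,765.71836
Total = $1,777.895728 + $7,598.677632 + $1,765.71836 = $11,142.29172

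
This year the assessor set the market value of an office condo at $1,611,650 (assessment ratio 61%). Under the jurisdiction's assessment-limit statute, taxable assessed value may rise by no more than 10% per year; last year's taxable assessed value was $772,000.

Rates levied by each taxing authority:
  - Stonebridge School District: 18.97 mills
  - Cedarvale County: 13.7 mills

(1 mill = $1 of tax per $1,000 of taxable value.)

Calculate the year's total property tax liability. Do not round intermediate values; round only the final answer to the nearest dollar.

Uncapped assessed value = $1,611,650 × 0.61 = $983,106.5
Cap limit = $772,000 × 1.1 = $849,200
Taxable assessed value = min($983,106.5, $849,200) = $849,200 (cap binds)
Stonebridge School District: $849,200 × 0.01897 = $16,109.324
Cedarvale County: $849,200 × 0.0137 = $11,634.04
Total = $27,743.364

$27,743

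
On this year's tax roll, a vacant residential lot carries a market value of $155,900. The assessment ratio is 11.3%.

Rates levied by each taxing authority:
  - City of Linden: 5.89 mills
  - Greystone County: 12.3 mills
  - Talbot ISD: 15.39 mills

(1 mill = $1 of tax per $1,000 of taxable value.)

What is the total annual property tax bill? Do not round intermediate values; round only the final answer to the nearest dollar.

$592

Assessed value = $155,900 × 0.113 = $17,616.7
City of Linden: $17,616.7 × 0.00589 = $103.762363
Greystone County: $17,616.7 × 0.0123 = $216.68541
Talbot ISD: $17,616.7 × 0.01539 = $271.121013
Total = $103.762363 + $216.68541 + $271.121013 = $591.568786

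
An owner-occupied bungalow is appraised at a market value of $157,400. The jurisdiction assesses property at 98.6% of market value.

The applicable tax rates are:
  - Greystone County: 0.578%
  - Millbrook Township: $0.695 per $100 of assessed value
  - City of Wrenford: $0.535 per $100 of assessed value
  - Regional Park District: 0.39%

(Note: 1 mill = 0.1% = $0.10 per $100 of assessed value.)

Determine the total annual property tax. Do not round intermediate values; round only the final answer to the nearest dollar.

Assessed value = $157,400 × 0.986 = $155,196.4
Greystone County: $155,196.4 × 0.00578 = $897.035192
Millbrook Township: $155,196.4 × 0.00695 = $1,078.61498
City of Wrenford: $155,196.4 × 0.00535 = $830.30074
Regional Park District: $155,196.4 × 0.0039 = $605.26596
Total = $3,411.216872

$3,411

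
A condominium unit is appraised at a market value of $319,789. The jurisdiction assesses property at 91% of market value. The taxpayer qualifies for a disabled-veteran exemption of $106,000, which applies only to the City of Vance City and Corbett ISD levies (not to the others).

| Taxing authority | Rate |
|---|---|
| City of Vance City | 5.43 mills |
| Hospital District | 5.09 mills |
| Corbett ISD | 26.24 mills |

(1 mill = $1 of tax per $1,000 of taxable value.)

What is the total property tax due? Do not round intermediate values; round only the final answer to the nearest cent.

Assessed value = $319,789 × 0.91 = $291,007.99
City of Vance City: ($291,007.99 − $106,000) × 0.00543 = $185,007.99 × 0.00543 = $1,004.5933857
Hospital District: $291,007.99 × 0.00509 = $1,481.2306691
Corbett ISD: ($291,007.99 − $106,000) × 0.02624 = $185,007.99 × 0.02624 = $4,854.6096576
Total = $7,340.4337124

$7,340.43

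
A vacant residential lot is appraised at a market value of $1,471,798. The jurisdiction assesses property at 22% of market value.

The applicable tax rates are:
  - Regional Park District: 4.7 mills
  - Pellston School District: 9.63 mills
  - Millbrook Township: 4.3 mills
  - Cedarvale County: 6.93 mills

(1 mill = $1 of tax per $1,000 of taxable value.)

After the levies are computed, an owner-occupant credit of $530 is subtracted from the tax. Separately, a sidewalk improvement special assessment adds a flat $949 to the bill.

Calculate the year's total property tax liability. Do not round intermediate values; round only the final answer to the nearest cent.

$8,695.21

Assessed value = $1,471,798 × 0.22 = $323,795.56
Regional Park District: $323,795.56 × 0.0047 = $1,521.839132
Pellston School District: $323,795.56 × 0.00963 = $3,118.1512428
Millbrook Township: $323,795.56 × 0.0043 = $1,392.320908
Cedarvale County: $323,795.56 × 0.00693 = $2,243.9032308
Levies subtotal = $8,276.2145136
After credit = $8,276.2145136 − $530 = $7,746.2145136
Total = $7,746.2145136 + $949 = $8,695.2145136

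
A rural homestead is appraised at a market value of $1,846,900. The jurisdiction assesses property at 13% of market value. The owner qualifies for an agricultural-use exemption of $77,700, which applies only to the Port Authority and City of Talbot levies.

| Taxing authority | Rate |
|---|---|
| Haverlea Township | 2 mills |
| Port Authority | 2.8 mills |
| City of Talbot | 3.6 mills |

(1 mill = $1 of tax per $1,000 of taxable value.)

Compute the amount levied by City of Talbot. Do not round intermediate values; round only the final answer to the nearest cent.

Assessed value = $1,846,900 × 0.13 = $240,097
City of Talbot taxable value = $240,097 − $77,700 = $162,397
City of Talbot levy = $162,397 × 0.0036 = $584.6292

$584.63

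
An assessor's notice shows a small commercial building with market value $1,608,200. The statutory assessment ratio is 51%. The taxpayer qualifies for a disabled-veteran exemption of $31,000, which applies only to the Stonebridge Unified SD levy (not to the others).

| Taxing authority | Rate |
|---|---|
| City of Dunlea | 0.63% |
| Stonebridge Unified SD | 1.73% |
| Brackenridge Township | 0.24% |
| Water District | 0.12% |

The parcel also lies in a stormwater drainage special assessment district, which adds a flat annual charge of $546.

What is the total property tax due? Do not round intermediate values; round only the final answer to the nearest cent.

Assessed value = $1,608,200 × 0.51 = $820,182
City of Dunlea: $820,182 × 0.0063 = $5,167.1466
Stonebridge Unified SD: ($820,182 − $31,000) × 0.0173 = $789,182 × 0.0173 = $13,652.8486
Brackenridge Township: $820,182 × 0.0024 = $1,968.4368
Water District: $820,182 × 0.0012 = $984.2184
Levies subtotal = $21,772.6504
Total = $21,772.6504 + $546 = $22,318.6504

$22,318.65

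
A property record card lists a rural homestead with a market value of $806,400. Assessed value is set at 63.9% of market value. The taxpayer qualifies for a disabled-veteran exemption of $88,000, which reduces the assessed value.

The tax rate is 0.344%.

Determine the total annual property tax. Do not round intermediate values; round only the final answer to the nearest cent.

Assessed value = $806,400 × 0.639 = $515,289.6
Taxable value = $515,289.6 − $88,000 = $427,289.6
Tax = $427,289.6 × 0.00344 = $1,469.876224

$1,469.88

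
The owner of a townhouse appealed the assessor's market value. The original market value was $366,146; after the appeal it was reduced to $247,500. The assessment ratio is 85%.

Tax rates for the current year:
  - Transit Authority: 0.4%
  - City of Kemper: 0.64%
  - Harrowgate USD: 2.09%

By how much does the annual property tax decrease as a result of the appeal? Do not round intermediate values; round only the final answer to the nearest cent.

Old assessed value = $366,146 × 0.85 = $311,224.1
New assessed value = $247,500 × 0.85 = $210,375
Combined rate = 0.004 + 0.0064 + 0.0209 = 0.0313
Old tax = $311,224.1 × 0.0313 = $9,741.31433
New tax = $210,375 × 0.0313 = $6,584.7375
Reduction = $9,741.31433 − $6,584.7375 = $3,156.57683

$3,156.58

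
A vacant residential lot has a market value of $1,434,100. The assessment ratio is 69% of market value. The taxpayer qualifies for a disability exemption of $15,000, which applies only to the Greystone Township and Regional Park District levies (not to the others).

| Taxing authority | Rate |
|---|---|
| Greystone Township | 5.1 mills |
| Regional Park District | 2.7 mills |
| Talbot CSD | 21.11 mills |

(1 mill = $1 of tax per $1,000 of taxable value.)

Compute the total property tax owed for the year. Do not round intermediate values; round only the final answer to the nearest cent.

Assessed value = $1,434,100 × 0.69 = $989,529
Greystone Township: ($989,529 − $15,000) × 0.0051 = $974,529 × 0.0051 = $4,970.0979
Regional Park District: ($989,529 − $15,000) × 0.0027 = $974,529 × 0.0027 = $2,631.2283
Talbot CSD: $989,529 × 0.02111 = $20,888.95719
Total = $28,490.28339

$28,490.28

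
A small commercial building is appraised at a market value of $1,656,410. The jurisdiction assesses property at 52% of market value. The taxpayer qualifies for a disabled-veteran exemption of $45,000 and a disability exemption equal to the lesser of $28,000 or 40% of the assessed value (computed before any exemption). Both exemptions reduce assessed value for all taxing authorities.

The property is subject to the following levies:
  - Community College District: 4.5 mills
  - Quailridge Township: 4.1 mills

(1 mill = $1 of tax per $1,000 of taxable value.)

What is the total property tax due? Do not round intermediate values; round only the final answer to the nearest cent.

$6,779.67

Assessed value = $1,656,410 × 0.52 = $861,333.2
Disability exemption = min($28,000, 40% × $861,333.2) = min($28,000, $344,533.28) = $28,000 (dollar cap binds)
Taxable value = $861,333.2 − $45,000 − $28,000 = $788,333.2
Community College District: $788,333.2 × 0.0045 = $3,547.4994
Quailridge Township: $788,333.2 × 0.0041 = $3,232.16612
Total = $6,779.66552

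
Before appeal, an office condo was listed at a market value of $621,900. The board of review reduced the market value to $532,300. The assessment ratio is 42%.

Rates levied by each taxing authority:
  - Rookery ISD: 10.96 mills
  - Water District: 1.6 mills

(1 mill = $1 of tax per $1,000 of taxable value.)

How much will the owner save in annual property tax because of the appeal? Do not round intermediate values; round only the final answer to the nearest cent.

Old assessed value = $621,900 × 0.42 = $261,198
New assessed value = $532,300 × 0.42 = $223,566
Combined rate = 0.01096 + 0.0016 = 0.01256
Old tax = $261,198 × 0.01256 = $3,280.64688
New tax = $223,566 × 0.01256 = $2,807.98896
Reduction = $3,280.64688 − $2,807.98896 = $472.65792

$472.66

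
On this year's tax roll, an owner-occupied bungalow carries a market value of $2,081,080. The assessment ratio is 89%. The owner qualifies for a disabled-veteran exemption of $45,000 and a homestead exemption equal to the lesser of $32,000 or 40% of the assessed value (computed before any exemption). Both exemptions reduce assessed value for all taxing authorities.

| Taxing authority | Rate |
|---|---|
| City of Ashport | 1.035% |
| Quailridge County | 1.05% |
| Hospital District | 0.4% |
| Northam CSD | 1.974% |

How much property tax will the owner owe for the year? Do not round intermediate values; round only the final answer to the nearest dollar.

$79,154

Assessed value = $2,081,080 × 0.89 = $1,852,161.2
Homestead exemption = min($32,000, 40% × $1,852,161.2) = min($32,000, $740,864.48) = $32,000 (dollar cap binds)
Taxable value = $1,852,161.2 − $45,000 − $32,000 = $1,775,161.2
City of Ashport: $1,775,161.2 × 0.01035 = $18,372.91842
Quailridge County: $1,775,161.2 × 0.0105 = $18,639.1926
Hospital District: $1,775,161.2 × 0.004 = $7,100.6448
Northam CSD: $1,775,161.2 × 0.01974 = $35,041.682088
Total = $79,154.437908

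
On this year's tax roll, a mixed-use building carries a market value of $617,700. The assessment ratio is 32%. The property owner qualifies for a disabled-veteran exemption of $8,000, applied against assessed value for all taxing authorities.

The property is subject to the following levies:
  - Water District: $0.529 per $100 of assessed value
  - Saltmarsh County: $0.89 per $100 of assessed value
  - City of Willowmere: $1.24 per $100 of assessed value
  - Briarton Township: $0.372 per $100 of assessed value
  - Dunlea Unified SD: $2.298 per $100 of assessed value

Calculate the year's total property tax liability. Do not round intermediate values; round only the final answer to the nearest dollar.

Assessed value = $617,700 × 0.32 = $197,664
Taxable value = $197,664 − $8,000 = $189,664
Water District: $189,664 × 0.00529 = $1,003.32256
Saltmarsh County: $189,664 × 0.0089 = $1,688.0096
City of Willowmere: $189,664 × 0.0124 = $2,351.8336
Briarton Township: $189,664 × 0.00372 = $705.55008
Dunlea Unified SD: $189,664 × 0.02298 = $4,358.47872
Total = $1,003.32256 + $1,688.0096 + $2,351.8336 + $705.55008 + $4,358.47872 = $10,107.19456

$10,107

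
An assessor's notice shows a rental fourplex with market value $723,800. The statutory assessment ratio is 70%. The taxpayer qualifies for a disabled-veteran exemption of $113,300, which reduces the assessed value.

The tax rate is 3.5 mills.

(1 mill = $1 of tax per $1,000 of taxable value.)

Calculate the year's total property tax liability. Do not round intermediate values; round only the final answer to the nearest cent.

$1,376.76

Assessed value = $723,800 × 0.7 = $506,660
Taxable value = $506,660 − $113,300 = $393,360
Tax = $393,360 × 0.0035 = $1,376.76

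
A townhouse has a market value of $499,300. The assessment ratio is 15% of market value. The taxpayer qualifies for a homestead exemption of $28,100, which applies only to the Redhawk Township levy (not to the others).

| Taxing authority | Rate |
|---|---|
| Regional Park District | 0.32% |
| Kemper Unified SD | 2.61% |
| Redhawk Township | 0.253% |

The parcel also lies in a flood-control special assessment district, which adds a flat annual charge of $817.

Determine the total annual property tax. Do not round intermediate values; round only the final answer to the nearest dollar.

$3,130

Assessed value = $499,300 × 0.15 = $74,895
Regional Park District: $74,895 × 0.0032 = $239.664
Kemper Unified SD: $74,895 × 0.0261 = $1,954.7595
Redhawk Township: ($74,895 − $28,100) × 0.00253 = $46,795 × 0.00253 = $118.39135
Levies subtotal = $2,312.81485
Total = $2,312.81485 + $817 = $3,129.81485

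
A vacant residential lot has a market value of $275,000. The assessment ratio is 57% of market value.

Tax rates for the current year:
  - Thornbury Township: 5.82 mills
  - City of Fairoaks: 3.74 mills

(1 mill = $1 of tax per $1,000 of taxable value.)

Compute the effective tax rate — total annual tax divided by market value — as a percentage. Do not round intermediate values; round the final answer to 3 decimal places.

Assessed value = $275,000 × 0.57 = $156,750
Thornbury Township: $156,750 × 0.00582 = $912.285
City of Fairoaks: $156,750 × 0.00374 = $586.245
Total tax = $1,498.53
Effective rate = $1,498.53 ÷ $275,000 = 0.545% of market value

0.545%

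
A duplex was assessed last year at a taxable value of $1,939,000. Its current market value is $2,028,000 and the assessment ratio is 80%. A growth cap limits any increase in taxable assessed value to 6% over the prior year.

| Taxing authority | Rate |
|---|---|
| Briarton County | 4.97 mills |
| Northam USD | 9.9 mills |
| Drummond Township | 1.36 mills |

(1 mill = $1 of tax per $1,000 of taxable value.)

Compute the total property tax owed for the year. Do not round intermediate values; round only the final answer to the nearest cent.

$26,331.55

Uncapped assessed value = $2,028,000 × 0.8 = $1,622,400
Cap limit = $1,939,000 × 1.06 = $2,055,340
Taxable assessed value = min($1,622,400, $2,055,340) = $1,622,400 (cap does not bind)
Briarton County: $1,622,400 × 0.00497 = $8,063.328
Northam USD: $1,622,400 × 0.0099 = $16,061.76
Drummond Township: $1,622,400 × 0.00136 = $2,206.464
Total = $26,331.552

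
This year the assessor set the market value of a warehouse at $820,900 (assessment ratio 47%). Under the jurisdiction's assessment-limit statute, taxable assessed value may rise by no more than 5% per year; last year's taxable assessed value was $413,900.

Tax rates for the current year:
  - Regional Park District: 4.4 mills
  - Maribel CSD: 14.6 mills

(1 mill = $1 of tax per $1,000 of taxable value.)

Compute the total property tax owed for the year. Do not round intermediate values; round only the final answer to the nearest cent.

$7,330.64

Uncapped assessed value = $820,900 × 0.47 = $385,823
Cap limit = $413,900 × 1.05 = $434,595
Taxable assessed value = min($385,823, $434,595) = $385,823 (cap does not bind)
Regional Park District: $385,823 × 0.0044 = $1,697.6212
Maribel CSD: $385,823 × 0.0146 = $5,633.0158
Total = $7,330.637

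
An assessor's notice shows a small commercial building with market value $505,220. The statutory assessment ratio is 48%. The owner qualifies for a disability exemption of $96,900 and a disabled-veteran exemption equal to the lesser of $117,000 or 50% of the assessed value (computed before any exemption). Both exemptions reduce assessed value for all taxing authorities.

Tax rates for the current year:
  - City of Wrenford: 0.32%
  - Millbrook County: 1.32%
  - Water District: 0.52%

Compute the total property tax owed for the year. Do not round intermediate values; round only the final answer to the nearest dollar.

Assessed value = $505,220 × 0.48 = $242,505.6
Disabled-veteran exemption = min($117,000, 50% × $242,505.6) = min($117,000, $121,252.8) = $117,000 (dollar cap binds)
Taxable value = $242,505.6 − $96,900 − $117,000 = $28,605.6
City of Wrenford: $28,605.6 × 0.0032 = $91.53792
Millbrook County: $28,605.6 × 0.0132 = $377.59392
Water District: $28,605.6 × 0.0052 = $148.74912
Total = $617.88096

$618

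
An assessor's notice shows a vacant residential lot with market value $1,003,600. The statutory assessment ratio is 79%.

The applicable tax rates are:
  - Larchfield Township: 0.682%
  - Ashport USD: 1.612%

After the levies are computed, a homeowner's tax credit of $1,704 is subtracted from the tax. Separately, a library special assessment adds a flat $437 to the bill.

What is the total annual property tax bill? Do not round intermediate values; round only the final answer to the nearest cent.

$16,920.84

Assessed value = $1,003,600 × 0.79 = $792,844
Larchfield Township: $792,844 × 0.00682 = $5,407.19608
Ashport USD: $792,844 × 0.01612 = $12,780.64528
Levies subtotal = $18,187.84136
After credit = $18,187.84136 − $1,704 = $16,483.84136
Total = $16,483.84136 + $437 = $16,920.84136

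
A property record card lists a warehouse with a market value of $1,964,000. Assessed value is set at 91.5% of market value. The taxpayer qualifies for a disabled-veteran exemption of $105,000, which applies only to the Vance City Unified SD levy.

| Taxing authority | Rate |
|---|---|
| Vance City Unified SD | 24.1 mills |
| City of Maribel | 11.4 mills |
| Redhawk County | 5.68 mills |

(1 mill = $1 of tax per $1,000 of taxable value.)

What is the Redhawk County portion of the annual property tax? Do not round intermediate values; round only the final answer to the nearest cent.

Assessed value = $1,964,000 × 0.915 = $1,797,060
Redhawk County taxable value = $1,797,060 (exemption does not apply)
Redhawk County levy = $1,797,060 × 0.00568 = $10,207.3008

$10,207.30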